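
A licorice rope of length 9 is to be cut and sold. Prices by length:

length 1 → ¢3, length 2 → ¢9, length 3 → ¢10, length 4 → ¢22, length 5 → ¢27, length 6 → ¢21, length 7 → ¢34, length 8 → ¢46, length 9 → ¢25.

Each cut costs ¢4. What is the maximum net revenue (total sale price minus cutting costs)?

45

Consider every possible first cut. v[k] is the best of p[i]+v[k−i] over all sellable i≤k, charging 4 whenever i<k.
v[1] = 3
v[2] = 9
v[3] = 10
v[4] = 22
v[5] = 27
v[6] = 27  (first piece 2, then v[4]=22)
v[7] = 34
v[8] = 46
v[9] = 45  (first piece 1, then v[8]=46)
One optimal plan: pieces 8 + 1 (1 cut) → ¢49 − ¢4 = ¢45.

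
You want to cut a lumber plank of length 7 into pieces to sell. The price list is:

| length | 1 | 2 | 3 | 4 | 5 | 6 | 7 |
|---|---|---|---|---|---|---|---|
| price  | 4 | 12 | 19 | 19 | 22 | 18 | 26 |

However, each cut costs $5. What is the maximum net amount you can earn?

Build v[k] bottom-up: v[k] = max over allowed piece i of (p[i] + v[k−i]) − 5 per cut.
v[1] = 4
v[2] = max(4+4-5, 12+0) = 12
v[3] = max(4+12-5, 12+4-5, 19+0) = 19
v[4] = max(4+19-5, 12+12-5, 19+4-5, 19+0) = 19
v[5] = max(4+19-5, 12+19-5, 19+12-5, 19+4-5, 22+0) = 26
v[6] = max(4+26-5, 12+19-5, 19+19-5, 19+12-5, 22+4-5, 18+0) = 33
v[7] = max(4+33-5, 12+26-5, 19+19-5, …, 18+4-5, 26+0) = 33
One optimal plan: pieces 3 + 2 + 2 (2 cuts) → $43 − $10 = $33.

33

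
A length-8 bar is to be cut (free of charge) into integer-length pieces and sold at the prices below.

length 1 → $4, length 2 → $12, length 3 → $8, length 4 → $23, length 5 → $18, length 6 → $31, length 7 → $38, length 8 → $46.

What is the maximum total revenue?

48

Build v[k] bottom-up: v[k] = max over allowed piece i of (p[i] + v[k−i]).
v[1] = 4
v[2] = max(4+4, 12+0) = 12
v[3] = max(4+12, 12+4, 8+0) = 16
v[4] = max(4+16, 12+12, 8+4, 23+0) = 24
v[5] = max(4+24, 12+16, 8+12, 23+4, 18+0) = 28
v[6] = max(4+28, 12+24, 8+16, 23+12, 18+4, 31+0) = 36
v[7] = max(4+36, 12+28, 8+24, …, 31+4, 38+0) = 40
v[8] = max(4+40, 12+36, 8+28, …, 38+4, 46+0) = 48
One optimal cutting: 2 + 2 + 2 + 2 → $12 + $12 + $12 + $12 = $48.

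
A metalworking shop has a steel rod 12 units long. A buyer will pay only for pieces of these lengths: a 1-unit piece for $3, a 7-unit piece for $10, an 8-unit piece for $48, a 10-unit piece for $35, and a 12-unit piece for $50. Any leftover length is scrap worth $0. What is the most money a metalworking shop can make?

Let best[k] be the best obtainable value from length k. For each k, try every first piece i and keep the best of price[i] + best[k−i].
best[1] = 3
best[2] = 6  (first piece 1, then best[1]=3)
best[3] = 9  (first piece 1, then best[2]=6)
best[4] = 12  (first piece 1, then best[3]=9)
best[5] = 15  (first piece 1, then best[4]=12)
best[6] = 18  (first piece 1, then best[5]=15)
best[7] = 21  (first piece 1, then best[6]=18)
best[8] = 48
best[9] = 51  (first piece 1, then best[8]=48)
best[10] = 54  (first piece 1, then best[9]=51)
best[11] = 57  (first piece 1, then best[10]=54)
best[12] = 60  (first piece 1, then best[11]=57)
One optimal cutting: 8 + 1 + 1 + 1 + 1 → $60.

60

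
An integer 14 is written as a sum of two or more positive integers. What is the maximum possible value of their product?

Let m[k] be the best product for length k (with at least one cut). For each first piece i, the rest contributes max(k−i, m[k−i]).
m[2] = 1×max(1,0) = 1×1 = 1
m[3] = 1×max(2,1) = 1×2 = 2
m[4] = 2×max(2,1) = 2×2 = 4
m[5] = 2×max(3,2) = 2×3 = 6
m[6] = 3×max(3,2) = 3×3 = 9
m[7] = 2×max(5,6) = 2×6 = 12
m[8] = 2×max(6,9) = 2×9 = 18
m[9] = 3×max(6,9) = 3×9 = 27
m[10] = 2×max(8,18) = 2×18 = 36
m[11] = 2×max(9,27) = 2×27 = 54
m[12] = 3×max(9,27) = 3×27 = 81
m[13] = 2×max(11,54) = 2×54 = 108
m[14] = 2×max(12,81) = 2×81 = 162
One optimal split: 3 + 3 + 3 + 3 + 2; product 3×3×3×3×2 = 162.

162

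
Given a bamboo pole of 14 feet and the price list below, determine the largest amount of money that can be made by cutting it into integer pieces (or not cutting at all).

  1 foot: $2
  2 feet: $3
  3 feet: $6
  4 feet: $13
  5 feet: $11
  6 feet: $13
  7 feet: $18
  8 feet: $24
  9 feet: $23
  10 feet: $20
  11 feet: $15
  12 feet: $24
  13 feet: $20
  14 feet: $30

Let r[k] be the best obtainable value from length k. For each k, try every first piece i and keep the best of price[i] + r[k−i].
r[1] = 2
r[2] = max(2+2, 3+0) = 4
r[3] = max(2+4, 3+2, 6+0) = 6
r[4] = max(2+6, 3+4, 6+2, 13+0) = 13
r[5] = max(2+13, 3+6, 6+4, 13+2, 11+0) = 15
r[6] = max(2+15, 3+13, 6+6, 13+4, 11+2, 13+0) = 17
r[7] = max(2+17, 3+15, 6+13, …, 13+2, 18+0) = 19
r[8] = max(2+19, 3+17, 6+15, …, 18+2, 24+0) = 26
r[9] = max(2+26, 3+19, 6+17, …, 24+2, 23+0) = 28
r[10] = max(2+28, 3+26, 6+19, …, 23+2, 20+0) = 30
r[11] = max(2+30, 3+28, 6+26, …, 20+2, 15+0) = 32
r[12] = max(2+32, 3+30, 6+28, …, 15+2, 24+0) = 39
r[13] = max(2+39, 3+32, 6+30, …, 24+2, 20+0) = 41
r[14] = max(2+41, 3+39, 6+32, …, 20+2, 30+0) = 43
One optimal cutting: 4 + 4 + 4 + 1 + 1 → $13 + $13 + $13 + $2 + $2 = $43.

43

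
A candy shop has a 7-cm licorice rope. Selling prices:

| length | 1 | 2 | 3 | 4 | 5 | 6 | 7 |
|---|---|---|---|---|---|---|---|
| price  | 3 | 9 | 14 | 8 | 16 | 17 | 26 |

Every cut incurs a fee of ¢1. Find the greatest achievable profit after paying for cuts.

30

Let v[k] be the best obtainable value from length k. For each k, try every first piece i and keep the best of price[i] + v[k−i] minus the 1 cut fee when i<k.
v[1] = 3
v[2] = max(3+3-1, 9+0) = 9
v[3] = max(3+9-1, 9+3-1, 14+0) = 14
v[4] = max(3+14-1, 9+9-1, 14+3-1, 8+0) = 17
v[5] = max(3+17-1, 9+14-1, 14+9-1, 8+3-1, 16+0) = 22
v[6] = max(3+22-1, 9+17-1, 14+14-1, 8+9-1, 16+3-1, 17+0) = 27
v[7] = max(3+27-1, 9+22-1, 14+17-1, …, 17+3-1, 26+0) = 30
One optimal plan: pieces 3 + 2 + 2 (2 cuts) → ¢32 − ¢2 = ¢30.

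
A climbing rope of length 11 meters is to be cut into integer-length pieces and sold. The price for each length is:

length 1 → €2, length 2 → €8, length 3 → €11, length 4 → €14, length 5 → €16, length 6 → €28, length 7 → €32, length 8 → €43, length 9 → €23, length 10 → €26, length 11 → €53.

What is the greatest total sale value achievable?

54

Let v[k] be the best obtainable value from length k. For each k, try every first piece i and keep the best of price[i] + v[k−i].
v[1] = 2
v[2] = max(2+2, 8+0) = 8
v[3] = max(2+8, 8+2, 11+0) = 11
v[4] = max(2+11, 8+8, 11+2, 14+0) = 16
v[5] = max(2+16, 8+11, 11+8, 14+2, 16+0) = 19
v[6] = max(2+19, 8+16, 11+11, 14+8, 16+2, 28+0) = 28
v[7] = max(2+28, 8+19, 11+16, …, 28+2, 32+0) = 32
v[8] = max(2+32, 8+28, 11+19, …, 32+2, 43+0) = 43
v[9] = max(2+43, 8+32, 11+28, …, 43+2, 23+0) = 45
v[10] = max(2+45, 8+43, 11+32, …, 23+2, 26+0) = 51
v[11] = max(2+51, 8+45, 11+43, …, 26+2, 53+0) = 54
One optimal cutting: 8 + 3 → €43 + €11 = €54.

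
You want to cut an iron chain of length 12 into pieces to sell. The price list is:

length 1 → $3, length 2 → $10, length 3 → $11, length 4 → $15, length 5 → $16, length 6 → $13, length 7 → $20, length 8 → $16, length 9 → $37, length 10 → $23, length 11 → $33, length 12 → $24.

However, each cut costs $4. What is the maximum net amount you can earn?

Build r[k] bottom-up: r[k] = max over allowed piece i of (p[i] + r[k−i]) − 4 per cut.
r[1] = 3
r[2] = max(3+3-4, 10+0) = 10
r[3] = max(3+10-4, 10+3-4, 11+0) = 11
r[4] = max(3+11-4, 10+10-4, 11+3-4, 15+0) = 16
r[5] = max(3+16-4, 10+11-4, 11+10-4, 15+3-4, 16+0) = 17
r[6] = max(3+17-4, 10+16-4, 11+11-4, 15+10-4, 16+3-4, 13+0) = 22
r[7] = max(3+22-4, 10+17-4, 11+16-4, …, 13+3-4, 20+0) = 23
r[8] = max(3+23-4, 10+22-4, 11+17-4, …, 20+3-4, 16+0) = 28
r[9] = max(3+28-4, 10+23-4, 11+22-4, …, 16+3-4, 37+0) = 37
r[10] = max(3+37-4, 10+28-4, 11+23-4, …, 37+3-4, 23+0) = 36
r[11] = max(3+36-4, 10+37-4, 11+28-4, …, 23+3-4, 33+0) = 43
r[12] = max(3+43-4, 10+36-4, 11+37-4, …, 33+3-4, 24+0) = 44
One optimal plan: pieces 9 + 3 (1 cut) → $48 − $4 = $44.

44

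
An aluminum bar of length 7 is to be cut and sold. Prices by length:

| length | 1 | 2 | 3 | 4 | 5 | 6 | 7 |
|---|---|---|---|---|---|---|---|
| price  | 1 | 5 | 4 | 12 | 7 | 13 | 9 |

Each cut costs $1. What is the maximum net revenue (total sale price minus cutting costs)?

16

Consider every possible first cut. v[k] is the best of p[i]+v[k−i] over all sellable i≤k, charging 1 whenever i<k.
v[1] = 1
v[2] = max(1+1-1, 5+0) = 5
v[3] = max(1+5-1, 5+1-1, 4+0) = 5
v[4] = max(1+5-1, 5+5-1, 4+1-1, 12+0) = 12
v[5] = max(1+12-1, 5+5-1, 4+5-1, 12+1-1, 7+0) = 12
v[6] = max(1+12-1, 5+12-1, 4+5-1, 12+5-1, 7+1-1, 13+0) = 16
v[7] = max(1+16-1, 5+12-1, 4+12-1, …, 13+1-1, 9+0) = 16
One optimal plan: pieces 4 + 2 + 1 (2 cuts) → $18 − $2 = $16.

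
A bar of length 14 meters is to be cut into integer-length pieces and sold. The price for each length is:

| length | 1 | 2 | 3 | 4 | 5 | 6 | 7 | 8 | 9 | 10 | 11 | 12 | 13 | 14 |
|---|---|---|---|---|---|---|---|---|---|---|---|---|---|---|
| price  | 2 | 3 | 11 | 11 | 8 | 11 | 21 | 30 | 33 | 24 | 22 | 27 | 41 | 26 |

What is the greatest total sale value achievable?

52

Consider every possible first cut. v[k] is the best of p[i]+v[k−i] over all sellable i≤k.
v[1] = 2
v[2] = 4  (first piece 1, then v[1]=2)
v[3] = 11
v[4] = 13  (first piece 1, then v[3]=11)
v[5] = 15  (first piece 1, then v[4]=13)
v[6] = 22  (first piece 3, then v[3]=11)
v[7] = 24  (first piece 1, then v[6]=22)
v[8] = 30
v[9] = 33  (first piece 3, then v[6]=22)
v[10] = 35  (first piece 1, then v[9]=33)
v[11] = 41  (first piece 3, then v[8]=30)
v[12] = 44  (first piece 3, then v[9]=33)
v[13] = 46  (first piece 1, then v[12]=44)
v[14] = 52  (first piece 3, then v[11]=41)
One optimal cutting: 8 + 3 + 3 → 30 + 11 + 11 = 52.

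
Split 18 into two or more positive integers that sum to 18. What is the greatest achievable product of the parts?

729

Fill m[k] for k=2..18: at each k try every first piece i and multiply by the better of (k−i) uncut or m[k−i].
m[2] = 1·max(1,0) = 1·1 = 1
m[3] = max(1·2, 2·1) = 2
m[4] = max(1·3, 2·2, 3·1) = 4
m[5] = max(1·4, 2·3, 3·2, 4·1) = 6
m[6] = max(1·6, 2·4, 3·3, 4·2, 5·1) = 9
m[7] = max(1·9, 2·6, 3·4, 4·3, 5·2, 6·1) = 12
m[8] = max(1·12, 2·9, 3·6, …, 6·2, 7·1) = 18
m[9] = max(1·18, 2·12, 3·9, …, 7·2, 8·1) = 27
m[10] = max(1·27, 2·18, 3·12, …, 8·2, 9·1) = 36
m[11] = max(1·36, 2·27, 3·18, …, 9·2, 10·1) = 54
m[12] = max(1·54, 2·36, 3·27, …, 10·2, 11·1) = 81
m[13] = max(1·81, 2·54, 3·36, …, 11·2, 12·1) = 108
m[14] = max(1·108, 2·81, 3·54, …, 12·2, 13·1) = 162
m[15] = max(1·162, 2·108, 3·81, …, 13·2, 14·1) = 243
m[16] = max(1·243, 2·162, 3·108, …, 14·2, 15·1) = 324
m[17] = max(1·324, 2·243, 3·162, …, 15·2, 16·1) = 486
m[18] = max(1·486, 2·324, 3·243, …, 16·2, 17·1) = 729
One optimal split: 3 + 3 + 3 + 3 + 3 + 3; product 3·3·3·3·3·3 = 729.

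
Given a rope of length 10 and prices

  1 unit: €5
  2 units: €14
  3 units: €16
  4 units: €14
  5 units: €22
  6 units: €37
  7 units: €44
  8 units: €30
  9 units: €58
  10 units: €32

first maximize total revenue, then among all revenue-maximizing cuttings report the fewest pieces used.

Consider every possible first cut. r[k] is the best of p[i]+r[k−i] over all sellable i≤k.
r[1] = 5
r[2] = max(5+5, 14+0) = 14
r[3] = max(5+14, 14+5, 16+0) = 19
r[4] = max(5+19, 14+14, 16+5, 14+0) = 28
r[5] = max(5+28, 14+19, 16+14, 14+5, 22+0) = 33
r[6] = max(5+33, 14+28, 16+19, 14+14, 22+5, 37+0) = 42
r[7] = max(5+42, 14+33, 16+28, …, 37+5, 44+0) = 47
r[8] = max(5+47, 14+42, 16+33, …, 44+5, 30+0) = 56
r[9] = max(5+56, 14+47, 16+42, …, 30+5, 58+0) = 61
r[10] = max(5+61, 14+56, 16+47, …, 58+5, 32+0) = 70
Maximum revenue is €70.
Now minimize piece count subject to staying optimal: for each k, pieces[k] = 1 + min over i with p[i]+r[k−i]=r[k] of pieces[k−i].
pieces[7] = 4
pieces[8] = 4
pieces[9] = 5
pieces[10] = 5

5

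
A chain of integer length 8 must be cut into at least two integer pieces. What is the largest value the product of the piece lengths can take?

Let m[k] be the best product for length k (with at least one cut). For each first piece i, the rest contributes max(k−i, m[k−i]).
m[2] = 1·max(1,0) = 1·1 = 1
m[3] = max(1·2, 2·1) = 2
m[4] = max(1·3, 2·2, 3·1) = 4
m[5] = max(1·4, 2·3, 3·2, 4·1) = 6
m[6] = max(1·6, 2·4, 3·3, 4·2, 5·1) = 9
m[7] = max(1·9, 2·6, 3·4, 4·3, 5·2, 6·1) = 12
m[8] = max(1·12, 2·9, 3·6, …, 6·2, 7·1) = 18
One optimal split: 3 + 3 + 2; product 3·3·2 = 18.

18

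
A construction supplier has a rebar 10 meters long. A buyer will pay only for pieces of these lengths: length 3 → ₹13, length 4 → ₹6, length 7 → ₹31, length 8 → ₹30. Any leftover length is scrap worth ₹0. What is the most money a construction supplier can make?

44

Let f[k] be the best obtainable value from length k. For each k, try every first piece i and keep the best of price[i] + f[k−i].
f[1] = 0
f[2] = 0
f[3] = 13
f[4] = 13
f[5] = 13
f[6] = 26  (first piece 3, then f[3]=13)
f[7] = 31
f[8] = 31
f[9] = 39  (first piece 3, then f[6]=26)
f[10] = 44  (first piece 3, then f[7]=31)
One optimal cutting: 7 + 3 → ₹44.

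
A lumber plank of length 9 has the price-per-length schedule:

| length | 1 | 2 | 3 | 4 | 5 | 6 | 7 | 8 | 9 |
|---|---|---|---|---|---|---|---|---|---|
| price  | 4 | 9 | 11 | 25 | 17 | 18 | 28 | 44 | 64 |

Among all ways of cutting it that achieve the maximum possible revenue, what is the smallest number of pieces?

Let r[k] be the best obtainable value from length k. For each k, try every first piece i and keep the best of price[i] + r[k−i].
r[1] = 4
r[2] = max(4+4, 9+0) = 9
r[3] = max(4+9, 9+4, 11+0) = 13
r[4] = max(4+13, 9+9, 11+4, 25+0) = 25
r[5] = max(4+25, 9+13, 11+9, 25+4, 17+0) = 29
r[6] = max(4+29, 9+25, 11+13, 25+9, 17+4, 18+0) = 34
r[7] = max(4+34, 9+29, 11+25, …, 18+4, 28+0) = 38
r[8] = max(4+38, 9+34, 11+29, …, 28+4, 44+0) = 50
r[9] = max(4+50, 9+38, 11+34, …, 44+4, 64+0) = 64
Maximum revenue is $64.
Now minimize piece count subject to staying optimal: for each k, pieces[k] = 1 + min over i with p[i]+r[k−i]=r[k] of pieces[k−i].
pieces[6] = 2
pieces[7] = 3
pieces[8] = 2
pieces[9] = 1

1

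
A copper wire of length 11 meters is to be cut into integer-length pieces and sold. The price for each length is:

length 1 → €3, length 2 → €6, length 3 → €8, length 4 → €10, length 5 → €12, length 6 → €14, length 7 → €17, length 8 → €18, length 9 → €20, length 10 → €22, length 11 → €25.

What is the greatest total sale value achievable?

Let R[k] be the best obtainable value from length k. For each k, try every first piece i and keep the best of price[i] + R[k−i].
R[1] = 3
R[2] = 6  (first piece 1, then R[1]=3)
R[3] = 9  (first piece 1, then R[2]=6)
R[4] = 12  (first piece 1, then R[3]=9)
R[5] = 15  (first piece 1, then R[4]=12)
R[6] = 18  (first piece 1, then R[5]=15)
R[7] = 21  (first piece 1, then R[6]=18)
R[8] = 24  (first piece 1, then R[7]=21)
R[9] = 27  (first piece 1, then R[8]=24)
R[10] = 30  (first piece 1, then R[9]=27)
R[11] = 33  (first piece 1, then R[10]=30)
One optimal cutting: 1 + 1 + 1 + 1 + 1 + 1 + 1 + 1 + 1 + 1 + 1 → €3 + €3 + €3 + €3 + €3 + €3 + €3 + €3 + €3 + €3 + €3 = €33.

33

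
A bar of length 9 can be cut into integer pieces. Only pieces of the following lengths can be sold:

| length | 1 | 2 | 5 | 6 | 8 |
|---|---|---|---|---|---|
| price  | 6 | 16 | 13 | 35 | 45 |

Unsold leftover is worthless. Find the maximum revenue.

Let best[k] be the best obtainable value from length k. For each k, try every first piece i and keep the best of price[i] + best[k−i].
best[1] = 6
best[2] = 16
best[3] = 22  (first piece 1, then best[2]=16)
best[4] = 32  (first piece 2, then best[2]=16)
best[5] = 38  (first piece 1, then best[4]=32)
best[6] = 48  (first piece 2, then best[4]=32)
best[7] = 54  (first piece 1, then best[6]=48)
best[8] = 64  (first piece 2, then best[6]=48)
best[9] = 70  (first piece 1, then best[8]=64)
One optimal cutting: 2 + 2 + 2 + 2 + 1 → €70.

70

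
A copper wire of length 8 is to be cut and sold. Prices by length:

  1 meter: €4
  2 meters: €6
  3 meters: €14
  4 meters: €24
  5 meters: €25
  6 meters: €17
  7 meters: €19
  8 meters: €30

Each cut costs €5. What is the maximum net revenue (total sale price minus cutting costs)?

43

Build r[k] bottom-up: r[k] = max over allowed piece i of (p[i] + r[k−i]) − 5 per cut.
r[1] = 4
r[2] = 6
r[3] = 14
r[4] = 24
r[5] = 25
r[6] = 25  (first piece 2, then r[4]=24)
r[7] = 33  (first piece 3, then r[4]=24)
r[8] = 43  (first piece 4, then r[4]=24)
One optimal plan: pieces 4 + 4 (1 cut) → €48 − €5 = €43.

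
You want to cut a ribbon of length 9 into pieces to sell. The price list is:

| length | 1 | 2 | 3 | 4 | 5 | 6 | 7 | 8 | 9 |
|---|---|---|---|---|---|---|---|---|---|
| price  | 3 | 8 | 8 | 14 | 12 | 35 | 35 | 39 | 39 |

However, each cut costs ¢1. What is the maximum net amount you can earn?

44

Consider every possible first cut. v[k] is the best of p[i]+v[k−i] over all sellable i≤k, charging 1 whenever i<k.
v[1] = 3
v[2] = max(3+3-1, 8+0) = 8
v[3] = max(3+8-1, 8+3-1, 8+0) = 10
v[4] = max(3+10-1, 8+8-1, 8+3-1, 14+0) = 15
v[5] = max(3+15-1, 8+10-1, 8+8-1, 14+3-1, 12+0) = 17
v[6] = max(3+17-1, 8+15-1, 8+10-1, 14+8-1, 12+3-1, 35+0) = 35
v[7] = max(3+35-1, 8+17-1, 8+15-1, …, 35+3-1, 35+0) = 37
v[8] = max(3+37-1, 8+35-1, 8+17-1, …, 35+3-1, 39+0) = 42
v[9] = max(3+42-1, 8+37-1, 8+35-1, …, 39+3-1, 39+0) = 44
One optimal plan: pieces 6 + 2 + 1 (2 cuts) → ¢46 − ¢2 = ¢44.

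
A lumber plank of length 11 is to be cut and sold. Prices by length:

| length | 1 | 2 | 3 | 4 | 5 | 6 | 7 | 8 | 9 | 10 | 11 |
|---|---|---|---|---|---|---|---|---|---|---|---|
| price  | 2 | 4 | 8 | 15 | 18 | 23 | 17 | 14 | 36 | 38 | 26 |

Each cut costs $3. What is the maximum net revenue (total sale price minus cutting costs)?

38

Build v[k] bottom-up: v[k] = max over allowed piece i of (p[i] + v[k−i]) − 3 per cut.
v[1] = 2
v[2] = max(2+2-3, 4+0) = 4
v[3] = max(2+4-3, 4+2-3, 8+0) = 8
v[4] = max(2+8-3, 4+4-3, 8+2-3, 15+0) = 15
v[5] = max(2+15-3, 4+8-3, 8+4-3, 15+2-3, 18+0) = 18
v[6] = max(2+18-3, 4+15-3, 8+8-3, 15+4-3, 18+2-3, 23+0) = 23
v[7] = max(2+23-3, 4+18-3, 8+15-3, …, 23+2-3, 17+0) = 22
v[8] = max(2+22-3, 4+23-3, 8+18-3, …, 17+2-3, 14+0) = 27
v[9] = max(2+27-3, 4+22-3, 8+23-3, …, 14+2-3, 36+0) = 36
v[10] = max(2+36-3, 4+27-3, 8+22-3, …, 36+2-3, 38+0) = 38
v[11] = max(2+38-3, 4+36-3, 8+27-3, …, 38+2-3, 26+0) = 38
One optimal plan: pieces 6 + 5 (1 cut) → $41 − $3 = $38.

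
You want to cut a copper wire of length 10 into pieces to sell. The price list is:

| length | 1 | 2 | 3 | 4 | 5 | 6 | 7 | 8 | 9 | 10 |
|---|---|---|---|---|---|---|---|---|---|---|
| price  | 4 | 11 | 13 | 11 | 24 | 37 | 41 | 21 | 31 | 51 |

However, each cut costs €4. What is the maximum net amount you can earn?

51

Consider every possible first cut. net[k] is the best of p[i]+net[k−i] over all sellable i≤k, charging 4 whenever i<k.
net[1] = 4
net[2] = 11
net[3] = 13
net[4] = 18  (first piece 2, then net[2]=11)
net[5] = 24
net[6] = 37
net[7] = 41
net[8] = 44  (first piece 2, then net[6]=37)
net[9] = 48  (first piece 2, then net[7]=41)
net[10] = 51  (first piece 2, then net[8]=44)
One optimal plan: pieces 6 + 2 + 2 (2 cuts) → €59 − €8 = €51.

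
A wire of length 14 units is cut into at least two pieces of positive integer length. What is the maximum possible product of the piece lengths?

Fill f[k] for k=2..14: at each k try every first piece i and multiply by the better of (k−i) uncut or f[k−i].
f[2] = 1*max(1,0) = 1*1 = 1
f[3] = 1*max(2,1) = 1*2 = 2
f[4] = 2*max(2,1) = 2*2 = 4
f[5] = 2*max(3,2) = 2*3 = 6
f[6] = 3*max(3,2) = 3*3 = 9
f[7] = 2*max(5,6) = 2*6 = 12
f[8] = 2*max(6,9) = 2*9 = 18
f[9] = 3*max(6,9) = 3*9 = 27
f[10] = 2*max(8,18) = 2*18 = 36
f[11] = 2*max(9,27) = 2*27 = 54
f[12] = 3*max(9,27) = 3*27 = 81
f[13] = 2*max(11,54) = 2*54 = 108
f[14] = 2*max(12,81) = 2*81 = 162
One optimal split: 3 + 3 + 3 + 3 + 2; product 3*3*3*3*2 = 162.

162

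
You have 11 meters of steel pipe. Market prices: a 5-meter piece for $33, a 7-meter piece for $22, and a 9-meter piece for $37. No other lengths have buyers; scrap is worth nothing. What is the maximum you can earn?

66

Let f[k] be the best obtainable value from length k. For each k, try every first piece i and keep the best of price[i] + f[k−i].
f[1] = 0
f[2] = 0
f[3] = 0
f[4] = 0
f[5] = 33
f[6] = 33
f[7] = max(33+0, 22+0) = 33
f[8] = max(33+0, 22+0) = 33
f[9] = max(33+0, 22+0, 37+0) = 37
f[10] = max(33+33, 22+0, 37+0) = 66
f[11] = max(33+33, 22+0, 37+0) = 66
One optimal cutting: pieces 5 + 5 with 1 meter of scrap → $66.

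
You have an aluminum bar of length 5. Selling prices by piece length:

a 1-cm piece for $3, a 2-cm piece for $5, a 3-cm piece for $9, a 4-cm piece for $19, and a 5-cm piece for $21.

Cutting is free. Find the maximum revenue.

22

Consider every possible first cut. best[k] is the best of p[i]+best[k−i] over all sellable i≤k.
best[1] = 3
best[2] = 6  (first piece 1, then best[1]=3)
best[3] = 9  (first piece 1, then best[2]=6)
best[4] = 19
best[5] = 22  (first piece 1, then best[4]=19)
One optimal cutting: 4 + 1 → $19 + $3 = $22.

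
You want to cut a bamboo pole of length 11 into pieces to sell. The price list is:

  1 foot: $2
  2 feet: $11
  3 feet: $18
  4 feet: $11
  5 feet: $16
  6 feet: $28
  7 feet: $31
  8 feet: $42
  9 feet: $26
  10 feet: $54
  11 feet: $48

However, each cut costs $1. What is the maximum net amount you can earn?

62

Build net[k] bottom-up: net[k] = max over allowed piece i of (p[i] + net[k−i]) − 1 per cut.
net[1] = 2
net[2] = max(2+2-1, 11+0) = 11
net[3] = max(2+11-1, 11+2-1, 18+0) = 18
net[4] = max(2+18-1, 11+11-1, 18+2-1, 11+0) = 21
net[5] = max(2+21-1, 11+18-1, 18+11-1, 11+2-1, 16+0) = 28
net[6] = max(2+28-1, 11+21-1, 18+18-1, 11+11-1, 16+2-1, 28+0) = 35
net[7] = max(2+35-1, 11+28-1, 18+21-1, …, 28+2-1, 31+0) = 38
net[8] = max(2+38-1, 11+35-1, 18+28-1, …, 31+2-1, 42+0) = 45
net[9] = max(2+45-1, 11+38-1, 18+35-1, …, 42+2-1, 26+0) = 52
net[10] = max(2+52-1, 11+45-1, 18+38-1, …, 26+2-1, 54+0) = 55
net[11] = max(2+55-1, 11+52-1, 18+45-1, …, 54+2-1, 48+0) = 62
One optimal plan: pieces 3 + 3 + 3 + 2 (3 cuts) → $65 − $3 = $62.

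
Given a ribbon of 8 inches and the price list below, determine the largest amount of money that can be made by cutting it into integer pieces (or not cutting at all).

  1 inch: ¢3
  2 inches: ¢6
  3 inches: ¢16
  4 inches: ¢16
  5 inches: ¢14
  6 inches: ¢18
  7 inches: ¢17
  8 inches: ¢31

38

Let R[k] be the best obtainable value from length k. For each k, try every first piece i and keep the best of price[i] + R[k−i].
R[1] = 3
R[2] = 6  (first piece 1, then R[1]=3)
R[3] = 16
R[4] = 19  (first piece 1, then R[3]=16)
R[5] = 22  (first piece 1, then R[4]=19)
R[6] = 32  (first piece 3, then R[3]=16)
R[7] = 35  (first piece 1, then R[6]=32)
R[8] = 38  (first piece 1, then R[7]=35)
One optimal cutting: 3 + 3 + 1 + 1 → ¢16 + ¢16 + ¢3 + ¢3 = ¢38.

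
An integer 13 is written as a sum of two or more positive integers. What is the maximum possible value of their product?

108

Let f[k] be the best product for length k (with at least one cut). For each first piece i, the rest contributes max(k−i, f[k−i]).
f[2] = 1*max(1,0) = 1*1 = 1
f[3] = 1*max(2,1) = 1*2 = 2
f[4] = 2*max(2,1) = 2*2 = 4
f[5] = 2*max(3,2) = 2*3 = 6
f[6] = 3*max(3,2) = 3*3 = 9
f[7] = 2*max(5,6) = 2*6 = 12
f[8] = 2*max(6,9) = 2*9 = 18
f[9] = 3*max(6,9) = 3*9 = 27
f[10] = 2*max(8,18) = 2*18 = 36
f[11] = 2*max(9,27) = 2*27 = 54
f[12] = 3*max(9,27) = 3*27 = 81
f[13] = 2*max(11,54) = 2*54 = 108
One optimal split: 3 + 3 + 3 + 2 + 2; product 3*3*3*2*2 = 108.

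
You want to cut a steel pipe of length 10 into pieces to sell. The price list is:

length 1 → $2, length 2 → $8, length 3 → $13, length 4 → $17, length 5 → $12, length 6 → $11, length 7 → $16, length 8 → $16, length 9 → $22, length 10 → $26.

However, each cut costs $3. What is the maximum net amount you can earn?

Build r[k] bottom-up: r[k] = max over allowed piece i of (p[i] + r[k−i]) − 3 per cut.
r[1] = 2
r[2] = max(2+2-3, 8+0) = 8
r[3] = max(2+8-3, 8+2-3, 13+0) = 13
r[4] = max(2+13-3, 8+8-3, 13+2-3, 17+0) = 17
r[5] = max(2+17-3, 8+13-3, 13+8-3, 17+2-3, 12+0) = 18
r[6] = max(2+18-3, 8+17-3, 13+13-3, 17+8-3, 12+2-3, 11+0) = 23
r[7] = max(2+23-3, 8+18-3, 13+17-3, …, 11+2-3, 16+0) = 27
r[8] = max(2+27-3, 8+23-3, 13+18-3, …, 16+2-3, 16+0) = 31
r[9] = max(2+31-3, 8+27-3, 13+23-3, …, 16+2-3, 22+0) = 33
r[10] = max(2+33-3, 8+31-3, 13+27-3, …, 22+2-3, 26+0) = 37
One optimal plan: pieces 4 + 3 + 3 (2 cuts) → $43 − $6 = $37.

37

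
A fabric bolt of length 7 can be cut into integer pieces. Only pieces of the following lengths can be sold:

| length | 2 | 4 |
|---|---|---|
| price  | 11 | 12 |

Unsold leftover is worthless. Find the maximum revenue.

Build best[k] bottom-up: best[k] = max over allowed piece i of (p[i] + best[k−i]).
best[1] = 0
best[2] = 11
best[3] = 11
best[4] = max(11+11, 12+0) = 22
best[5] = max(11+11, 12+0) = 22
best[6] = max(11+22, 12+11) = 33
best[7] = max(11+22, 12+11) = 33
One optimal cutting: pieces 2 + 2 + 2 with 1 yard of scrap → $33.

33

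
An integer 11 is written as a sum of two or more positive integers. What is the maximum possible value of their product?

Fill prod[k] for k=2..11: at each k try every first piece i and multiply by the better of (k−i) uncut or prod[k−i].
prod[2] = 1×max(1,0) = 1×1 = 1
prod[3] = 1×max(2,1) = 1×2 = 2
prod[4] = 2×max(2,1) = 2×2 = 4
prod[5] = 2×max(3,2) = 2×3 = 6
prod[6] = 3×max(3,2) = 3×3 = 9
prod[7] = 2×max(5,6) = 2×6 = 12
prod[8] = 2×max(6,9) = 2×9 = 18
prod[9] = 3×max(6,9) = 3×9 = 27
prod[10] = 2×max(8,18) = 2×18 = 36
prod[11] = 2×max(9,27) = 2×27 = 54
One optimal split: 3 + 3 + 3 + 2; product 3×3×3×2 = 54.

54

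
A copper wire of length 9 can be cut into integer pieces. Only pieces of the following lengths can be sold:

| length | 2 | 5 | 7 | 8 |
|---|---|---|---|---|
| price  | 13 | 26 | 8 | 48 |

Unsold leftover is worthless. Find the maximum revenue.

Let f[k] be the best obtainable value from length k. For each k, try every first piece i and keep the best of price[i] + f[k−i].
f[1] = 0
f[2] = 13
f[3] = 13
f[4] = 26  (first piece 2, then f[2]=13)
f[5] = max(13+13, 26+0) = 26
f[6] = max(13+26, 26+0) = 39
f[7] = max(13+26, 26+13, 8+0) = 39
f[8] = max(13+39, 26+13, 8+0, 48+0) = 52
f[9] = max(13+39, 26+26, 8+13, 48+0) = 52
One optimal cutting: pieces 2 + 2 + 2 + 2 with 1 meter of scrap → €52.

52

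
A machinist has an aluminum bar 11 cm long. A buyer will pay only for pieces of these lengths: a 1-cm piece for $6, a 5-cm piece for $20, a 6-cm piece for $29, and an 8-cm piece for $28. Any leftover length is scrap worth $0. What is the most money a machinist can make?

Let f[k] be the best obtainable value from length k. For each k, try every first piece i and keep the best of price[i] + f[k−i].
f[1] = 6
f[2] = 12  (first piece 1, then f[1]=6)
f[3] = 18  (first piece 1, then f[2]=12)
f[4] = 24  (first piece 1, then f[3]=18)
f[5] = 30  (first piece 1, then f[4]=24)
f[6] = 36  (first piece 1, then f[5]=30)
f[7] = 42  (first piece 1, then f[6]=36)
f[8] = 48  (first piece 1, then f[7]=42)
f[9] = 54  (first piece 1, then f[8]=48)
f[10] = 60  (first piece 1, then f[9]=54)
f[11] = 66  (first piece 1, then f[10]=60)
One optimal cutting: 1 + 1 + 1 + 1 + 1 + 1 + 1 + 1 + 1 + 1 + 1 → $66.

66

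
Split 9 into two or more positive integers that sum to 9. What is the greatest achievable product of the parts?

27

Define P[k] = max over 1≤i<k of i · max(k−i, P[k−i]); the inner max lets the remainder stay uncut if that's better.
P[2] = 1×max(1,0) = 1×1 = 1
P[3] = max(1×2, 2×1) = 2
P[4] = max(1×3, 2×2, 3×1) = 4
P[5] = max(1×4, 2×3, 3×2, 4×1) = 6
P[6] = max(1×6, 2×4, 3×3, 4×2, 5×1) = 9
P[7] = max(1×9, 2×6, 3×4, 4×3, 5×2, 6×1) = 12
P[8] = max(1×12, 2×9, 3×6, …, 6×2, 7×1) = 18
P[9] = max(1×18, 2×12, 3×9, …, 7×2, 8×1) = 27
One optimal split: 3 + 3 + 3; product 3×3×3 = 27.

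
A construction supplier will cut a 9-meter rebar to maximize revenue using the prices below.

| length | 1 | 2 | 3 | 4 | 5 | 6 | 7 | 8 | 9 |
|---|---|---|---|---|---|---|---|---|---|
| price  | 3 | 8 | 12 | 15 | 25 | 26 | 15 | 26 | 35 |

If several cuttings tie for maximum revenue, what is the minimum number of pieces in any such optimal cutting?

Consider every possible first cut. r[k] is the best of p[i]+r[k−i] over all sellable i≤k.
r[1] = 3
r[2] = max(3+3, 8+0) = 8
r[3] = max(3+8, 8+3, 12+0) = 12
r[4] = max(3+12, 8+8, 12+3, 15+0) = 16
r[5] = max(3+16, 8+12, 12+8, 15+3, 25+0) = 25
r[6] = max(3+25, 8+16, 12+12, 15+8, 25+3, 26+0) = 28
r[7] = max(3+28, 8+25, 12+16, …, 26+3, 15+0) = 33
r[8] = max(3+33, 8+28, 12+25, …, 15+3, 26+0) = 37
r[9] = max(3+37, 8+33, 12+28, …, 26+3, 35+0) = 41
Maximum revenue is ₹41.
Now minimize piece count subject to staying optimal: for each k, pieces[k] = 1 + min over i with p[i]+r[k−i]=r[k] of pieces[k−i].
pieces[6] = 2
pieces[7] = 2
pieces[8] = 2
pieces[9] = 3

3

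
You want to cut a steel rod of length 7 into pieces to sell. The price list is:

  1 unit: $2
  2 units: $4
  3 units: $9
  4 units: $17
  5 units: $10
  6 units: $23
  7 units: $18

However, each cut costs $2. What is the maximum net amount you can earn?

Build r[k] bottom-up: r[k] = max over allowed piece i of (p[i] + r[k−i]) − 2 per cut.
r[1] = 2
r[2] = 4
r[3] = 9
r[4] = 17
r[5] = 17  (first piece 1, then r[4]=17)
r[6] = 23
r[7] = 24  (first piece 3, then r[4]=17)
One optimal plan: pieces 4 + 3 (1 cut) → $26 − $2 = $24.

24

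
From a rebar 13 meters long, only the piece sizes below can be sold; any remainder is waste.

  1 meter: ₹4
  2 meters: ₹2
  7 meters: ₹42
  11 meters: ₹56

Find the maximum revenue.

66

Consider every possible first cut. f[k] is the best of p[i]+f[k−i] over all sellable i≤k.
f[1] = 4
f[2] = 8  (first piece 1, then f[1]=4)
f[3] = 12  (first piece 1, then f[2]=8)
f[4] = 16  (first piece 1, then f[3]=12)
f[5] = 20  (first piece 1, then f[4]=16)
f[6] = 24  (first piece 1, then f[5]=20)
f[7] = 42
f[8] = 46  (first piece 1, then f[7]=42)
f[9] = 50  (first piece 1, then f[8]=46)
f[10] = 54  (first piece 1, then f[9]=50)
f[11] = 58  (first piece 1, then f[10]=54)
f[12] = 62  (first piece 1, then f[11]=58)
f[13] = 66  (first piece 1, then f[12]=62)
One optimal cutting: 7 + 1 + 1 + 1 + 1 + 1 + 1 → ₹66.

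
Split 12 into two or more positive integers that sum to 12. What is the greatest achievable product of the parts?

Let prod[k] be the best product for length k (with at least one cut). For each first piece i, the rest contributes max(k−i, prod[k−i]).
prod[2] = 1*max(1,0) = 1*1 = 1
prod[3] = max(1*2, 2*1) = 2
prod[4] = max(1*3, 2*2, 3*1) = 4
prod[5] = max(1*4, 2*3, 3*2, 4*1) = 6
prod[6] = max(1*6, 2*4, 3*3, 4*2, 5*1) = 9
prod[7] = max(1*9, 2*6, 3*4, 4*3, 5*2, 6*1) = 12
prod[8] = max(1*12, 2*9, 3*6, …, 6*2, 7*1) = 18
prod[9] = max(1*18, 2*12, 3*9, …, 7*2, 8*1) = 27
prod[10] = max(1*27, 2*18, 3*12, …, 8*2, 9*1) = 36
prod[11] = max(1*36, 2*27, 3*18, …, 9*2, 10*1) = 54
prod[12] = max(1*54, 2*36, 3*27, …, 10*2, 11*1) = 81
One optimal split: 3 + 3 + 3 + 3; product 3*3*3*3 = 81.

81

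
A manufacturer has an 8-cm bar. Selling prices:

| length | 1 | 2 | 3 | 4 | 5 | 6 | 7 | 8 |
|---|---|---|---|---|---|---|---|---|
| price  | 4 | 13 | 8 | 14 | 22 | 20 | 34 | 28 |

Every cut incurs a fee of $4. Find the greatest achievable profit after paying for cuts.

40

Build r[k] bottom-up: r[k] = max over allowed piece i of (p[i] + r[k−i]) − 4 per cut.
r[1] = 4
r[2] = max(4+4-4, 13+0) = 13
r[3] = max(4+13-4, 13+4-4, 8+0) = 13
r[4] = max(4+13-4, 13+13-4, 8+4-4, 14+0) = 22
r[5] = max(4+22-4, 13+13-4, 8+13-4, 14+4-4, 22+0) = 22
r[6] = max(4+22-4, 13+22-4, 8+13-4, 14+13-4, 22+4-4, 20+0) = 31
r[7] = max(4+31-4, 13+22-4, 8+22-4, …, 20+4-4, 34+0) = 34
r[8] = max(4+34-4, 13+31-4, 8+22-4, …, 34+4-4, 28+0) = 40
One optimal plan: pieces 2 + 2 + 2 + 2 (3 cuts) → $52 − $12 = $40.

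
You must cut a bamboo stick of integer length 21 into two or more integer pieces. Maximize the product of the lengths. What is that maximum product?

Define g[k] = max over 1≤i<k of i · max(k−i, g[k−i]); the inner max lets the remainder stay uncut if that's better.
Small cases: g[2]=1, g[3]=2, g[4]=4, g[5]=6, g[6]=9, g[7]=12, g[8]=18, g[9]=27, g[10]=36, g[11]=54, g[12]=81, g[13]=108, g[14]=162.
g[15] = 3*max(12,81) = 3*81 = 243
g[16] = 2*max(14,162) = 2*162 = 324
g[17] = 2*max(15,243) = 2*243 = 486
g[18] = 3*max(15,243) = 3*243 = 729
g[19] = 2*max(17,486) = 2*486 = 972
g[20] = 2*max(18,729) = 2*729 = 1458
g[21] = 3*max(18,729) = 3*729 = 2187
One optimal split: 3 + 3 + 3 + 3 + 3 + 3 + 3; product 3*3*3*3*3*3*3 = 2187.

2187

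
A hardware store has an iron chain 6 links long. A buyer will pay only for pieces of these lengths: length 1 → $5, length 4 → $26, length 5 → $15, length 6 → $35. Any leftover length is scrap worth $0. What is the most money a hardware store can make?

36

Build best[k] bottom-up: best[k] = max over allowed piece i of (p[i] + best[k−i]).
best[1] = 5
best[2] = 10  (first piece 1, then best[1]=5)
best[3] = 15  (first piece 1, then best[2]=10)
best[4] = 26
best[5] = 31  (first piece 1, then best[4]=26)
best[6] = 36  (first piece 1, then best[5]=31)
One optimal cutting: 4 + 1 + 1 → $36.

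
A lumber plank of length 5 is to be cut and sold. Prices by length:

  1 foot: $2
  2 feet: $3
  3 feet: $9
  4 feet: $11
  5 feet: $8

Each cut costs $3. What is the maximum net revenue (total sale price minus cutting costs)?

Let v[k] be the best obtainable value from length k. For each k, try every first piece i and keep the best of price[i] + v[k−i] minus the 3 cut fee when i<k.
v[1] = 2
v[2] = 3
v[3] = 9
v[4] = 11
v[5] = 10  (first piece 1, then v[4]=11)
One optimal plan: pieces 4 + 1 (1 cut) → $13 − $3 = $10.

10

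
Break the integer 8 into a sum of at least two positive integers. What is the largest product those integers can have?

Fill P[k] for k=2..8: at each k try every first piece i and multiply by the better of (k−i) uncut or P[k−i].
P[2] = 1×max(1,0) = 1×1 = 1
P[3] = 1×max(2,1) = 1×2 = 2
P[4] = 2×max(2,1) = 2×2 = 4
P[5] = 2×max(3,2) = 2×3 = 6
P[6] = 3×max(3,2) = 3×3 = 9
P[7] = 2×max(5,6) = 2×6 = 12
P[8] = 2×max(6,9) = 2×9 = 18
One optimal split: 3 + 3 + 2; product 3×3×2 = 18.

18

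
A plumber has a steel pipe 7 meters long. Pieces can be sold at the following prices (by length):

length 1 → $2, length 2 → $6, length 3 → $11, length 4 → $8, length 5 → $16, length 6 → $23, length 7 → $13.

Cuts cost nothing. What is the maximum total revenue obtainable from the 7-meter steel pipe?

Build v[k] bottom-up: v[k] = max over allowed piece i of (p[i] + v[k−i]).
v[1] = 2
v[2] = max(2+2, 6+0) = 6
v[3] = max(2+6, 6+2, 11+0) = 11
v[4] = max(2+11, 6+6, 11+2, 8+0) = 13
v[5] = max(2+13, 6+11, 11+6, 8+2, 16+0) = 17
v[6] = max(2+17, 6+13, 11+11, 8+6, 16+2, 23+0) = 23
v[7] = max(2+23, 6+17, 11+13, …, 23+2, 13+0) = 25
One optimal cutting: 6 + 1 → $23 + $2 = $25.

25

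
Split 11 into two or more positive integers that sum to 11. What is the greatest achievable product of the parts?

Define m[k] = max over 1≤i<k of i · max(k−i, m[k−i]); the inner max lets the remainder stay uncut if that's better.
m[2] = 1×max(1,0) = 1×1 = 1
m[3] = max(1×2, 2×1) = 2
m[4] = max(1×3, 2×2, 3×1) = 4
m[5] = max(1×4, 2×3, 3×2, 4×1) = 6
m[6] = max(1×6, 2×4, 3×3, 4×2, 5×1) = 9
m[7] = max(1×9, 2×6, 3×4, 4×3, 5×2, 6×1) = 12
m[8] = max(1×12, 2×9, 3×6, …, 6×2, 7×1) = 18
m[9] = max(1×18, 2×12, 3×9, …, 7×2, 8×1) = 27
m[10] = max(1×27, 2×18, 3×12, …, 8×2, 9×1) = 36
m[11] = max(1×36, 2×27, 3×18, …, 9×2, 10×1) = 54
One optimal split: 3 + 3 + 3 + 2; product 3×3×3×2 = 54.

54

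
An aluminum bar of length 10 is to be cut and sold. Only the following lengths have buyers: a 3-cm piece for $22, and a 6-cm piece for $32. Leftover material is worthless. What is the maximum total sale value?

Let r[k] be the best obtainable value from length k. For each k, try every first piece i and keep the best of price[i] + r[k−i].
r[1] = 0
r[2] = 0
r[3] = 22
r[4] = 22
r[5] = 22
r[6] = 44  (first piece 3, then r[3]=22)
r[7] = 44
r[8] = 44
r[9] = 66  (first piece 3, then r[6]=44)
r[10] = 66
One optimal cutting: pieces 3 + 3 + 3 with 1 cm of scrap → $66.

66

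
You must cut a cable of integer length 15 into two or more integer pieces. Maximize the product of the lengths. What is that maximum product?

243

Fill P[k] for k=2..15: at each k try every first piece i and multiply by the better of (k−i) uncut or P[k−i].
P[2] = 1×max(1,0) = 1×1 = 1
P[3] = 1×max(2,1) = 1×2 = 2
P[4] = 2×max(2,1) = 2×2 = 4
P[5] = 2×max(3,2) = 2×3 = 6
P[6] = 3×max(3,2) = 3×3 = 9
P[7] = 2×max(5,6) = 2×6 = 12
P[8] = 2×max(6,9) = 2×9 = 18
P[9] = 3×max(6,9) = 3×9 = 27
P[10] = 2×max(8,18) = 2×18 = 36
P[11] = 2×max(9,27) = 2×27 = 54
P[12] = 3×max(9,27) = 3×27 = 81
P[13] = 2×max(11,54) = 2×54 = 108
P[14] = 2×max(12,81) = 2×81 = 162
P[15] = 3×max(12,81) = 3×81 = 243
One optimal split: 3 + 3 + 3 + 3 + 3; product 3×3×3×3×3 = 243.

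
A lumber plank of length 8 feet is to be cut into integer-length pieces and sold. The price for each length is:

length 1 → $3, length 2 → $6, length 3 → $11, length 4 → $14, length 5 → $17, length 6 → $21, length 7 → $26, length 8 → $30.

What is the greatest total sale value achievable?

Build R[k] bottom-up: R[k] = max over allowed piece i of (p[i] + R[k−i]).
R[1] = 3
R[2] = max(3+3, 6+0) = 6
R[3] = max(3+6, 6+3, 11+0) = 11
R[4] = max(3+11, 6+6, 11+3, 14+0) = 14
R[5] = max(3+14, 6+11, 11+6, 14+3, 17+0) = 17
R[6] = max(3+17, 6+14, 11+11, 14+6, 17+3, 21+0) = 22
R[7] = max(3+22, 6+17, 11+14, …, 21+3, 26+0) = 26
R[8] = max(3+26, 6+22, 11+17, …, 26+3, 30+0) = 30
Best is to sell the whole 8-foot piece uncut for $30.

30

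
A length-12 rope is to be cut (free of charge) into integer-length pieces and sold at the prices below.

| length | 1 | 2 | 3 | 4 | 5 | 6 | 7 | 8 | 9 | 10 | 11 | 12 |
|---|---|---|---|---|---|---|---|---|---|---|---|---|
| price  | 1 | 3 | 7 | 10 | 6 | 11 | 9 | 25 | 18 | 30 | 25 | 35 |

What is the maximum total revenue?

Build best[k] bottom-up: best[k] = max over allowed piece i of (p[i] + best[k−i]).
best[1] = 1
best[2] = max(1+1, 3+0) = 3
best[3] = max(1+3, 3+1, 7+0) = 7
best[4] = max(1+7, 3+3, 7+1, 10+0) = 10
best[5] = max(1+10, 3+7, 7+3, 10+1, 6+0) = 11
best[6] = max(1+11, 3+10, 7+7, 10+3, 6+1, 11+0) = 14
best[7] = max(1+14, 3+11, 7+10, …, 11+1, 9+0) = 17
best[8] = max(1+17, 3+14, 7+11, …, 9+1, 25+0) = 25
best[9] = max(1+25, 3+17, 7+14, …, 25+1, 18+0) = 26
best[10] = max(1+26, 3+25, 7+17, …, 18+1, 30+0) = 30
best[11] = max(1+30, 3+26, 7+25, …, 30+1, 25+0) = 32
best[12] = max(1+32, 3+30, 7+26, …, 25+1, 35+0) = 35
One optimal cutting: 8 + 4 → $25 + $10 = $35.

35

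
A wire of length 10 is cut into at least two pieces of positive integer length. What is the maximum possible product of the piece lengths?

Fill prod[k] for k=2..10: at each k try every first piece i and multiply by the better of (k−i) uncut or prod[k−i].
prod[2] = 1*max(1,0) = 1*1 = 1
prod[3] = 1*max(2,1) = 1*2 = 2
prod[4] = 2*max(2,1) = 2*2 = 4
prod[5] = 2*max(3,2) = 2*3 = 6
prod[6] = 3*max(3,2) = 3*3 = 9
prod[7] = 2*max(5,6) = 2*6 = 12
prod[8] = 2*max(6,9) = 2*9 = 18
prod[9] = 3*max(6,9) = 3*9 = 27
prod[10] = 2*max(8,18) = 2*18 = 36
One optimal split: 3 + 3 + 2 + 2; product 3*3*2*2 = 36.

36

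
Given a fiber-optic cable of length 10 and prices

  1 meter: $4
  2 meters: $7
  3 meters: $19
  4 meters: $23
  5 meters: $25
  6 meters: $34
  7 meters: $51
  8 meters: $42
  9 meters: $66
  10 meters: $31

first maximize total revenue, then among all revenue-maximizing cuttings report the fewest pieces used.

Consider every possible first cut. r[k] is the best of p[i]+r[k−i] over all sellable i≤k.
r[1] = 4
r[2] = max(4+4, 7+0) = 8
r[3] = max(4+8, 7+4, 19+0) = 19
r[4] = max(4+19, 7+8, 19+4, 23+0) = 23
r[5] = max(4+23, 7+19, 19+8, 23+4, 25+0) = 27
r[6] = max(4+27, 7+23, 19+19, 23+8, 25+4, 34+0) = 38
r[7] = max(4+38, 7+27, 19+23, …, 34+4, 51+0) = 51
r[8] = max(4+51, 7+38, 19+27, …, 51+4, 42+0) = 55
r[9] = max(4+55, 7+51, 19+38, …, 42+4, 66+0) = 66
r[10] = max(4+66, 7+55, 19+51, …, 66+4, 31+0) = 70
Maximum revenue is $70.
Now minimize piece count subject to staying optimal: for each k, pieces[k] = 1 + min over i with p[i]+r[k−i]=r[k] of pieces[k−i].
pieces[7] = 1
pieces[8] = 2
pieces[9] = 1
pieces[10] = 2

2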